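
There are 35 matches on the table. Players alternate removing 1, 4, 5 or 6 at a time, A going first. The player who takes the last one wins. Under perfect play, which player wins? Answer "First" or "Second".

First

Positions where the player to move wins (W) vs loses (L):
i:   0  1  2  3  4  5  6  7  8  9 10 11 12 13 14 15 16 17 18 19 20 21 22 23 24 25 26 27 28 29 30 31 32 33 34 35
     L  W  L  W  W  W  W  W  W  L  W  L  W  W  W  W  W  W  L  W  L  W  W  W  W  W  W  L  W  L  W  W  W  W  W  W
Position 35 is W, so the first player wins.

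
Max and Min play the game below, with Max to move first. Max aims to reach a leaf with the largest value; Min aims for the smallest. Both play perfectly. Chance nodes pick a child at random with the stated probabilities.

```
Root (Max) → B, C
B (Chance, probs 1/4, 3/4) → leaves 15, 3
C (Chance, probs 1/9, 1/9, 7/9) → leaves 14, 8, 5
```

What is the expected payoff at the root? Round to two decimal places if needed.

6.33

B (Chance): 1/4·15 + 3/4·3 = 6
C (Chance): 1/9·14 + 1/9·8 + 7/9·5 = 6.33
Root (Max): max(6, 6.33) = 6.33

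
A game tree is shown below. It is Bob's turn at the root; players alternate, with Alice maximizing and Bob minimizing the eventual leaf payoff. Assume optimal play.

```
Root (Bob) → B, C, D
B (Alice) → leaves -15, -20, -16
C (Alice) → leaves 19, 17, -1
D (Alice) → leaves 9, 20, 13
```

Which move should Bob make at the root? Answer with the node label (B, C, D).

B (Alice): max(-15, -20, -16) = -15
C (Alice): max(19, 17, -1) = 19
D (Alice): max(9, 20, 13) = 20
Root (Bob): min(-15, 19, 20) = -15
Bob picks the child with the lowest value: B (value -15).

B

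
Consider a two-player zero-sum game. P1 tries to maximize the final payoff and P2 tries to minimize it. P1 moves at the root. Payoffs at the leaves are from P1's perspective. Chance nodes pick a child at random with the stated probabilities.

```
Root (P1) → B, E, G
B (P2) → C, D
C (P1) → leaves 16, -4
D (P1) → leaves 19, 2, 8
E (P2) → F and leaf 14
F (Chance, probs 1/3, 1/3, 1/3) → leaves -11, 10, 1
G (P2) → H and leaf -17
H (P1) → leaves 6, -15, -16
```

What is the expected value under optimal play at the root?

C (P1): max(16, -4) = 16
D (P1): max(19, 2, 8) = 19
B (P2): min(16, 19) = 16
F (Chance): 1/3·-11 + 1/3·10 + 1/3·1 = 0
E (P2): min(0, 14) = 0
H (P1): max(6, -15, -16) = 6
G (P2): min(6, -17) = -17
Root (P1): max(16, 0, -17) = 16

16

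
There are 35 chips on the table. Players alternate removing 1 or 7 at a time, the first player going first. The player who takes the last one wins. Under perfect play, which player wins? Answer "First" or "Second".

Compute winning (W) and losing (L) positions by backward induction:
i:   0  1  2  3  4  5  6  7  8  9 10 11 12 13 14 15 16 17 18 19 20 21 22 23 24 25 26 27 28 29 30 31 32 33 34 35
     L  W  L  W  L  W  L  W  L  W  L  W  L  W  L  W  L  W  L  W  L  W  L  W  L  W  L  W  L  W  L  W  L  W  L  W
Position 35 is W, so the first player wins.

First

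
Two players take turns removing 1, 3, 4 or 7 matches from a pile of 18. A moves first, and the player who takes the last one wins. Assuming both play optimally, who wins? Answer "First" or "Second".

Compute winning (W) and losing (L) positions by backward induction:
i:   0  1  2  3  4  5  6  7  8  9 10 11 12 13 14 15 16 17 18
     L  W  L  W  W  W  W  W  L  W  L  W  W  W  W  W  L  W  L
Position 18 is L, so the second player wins.

Second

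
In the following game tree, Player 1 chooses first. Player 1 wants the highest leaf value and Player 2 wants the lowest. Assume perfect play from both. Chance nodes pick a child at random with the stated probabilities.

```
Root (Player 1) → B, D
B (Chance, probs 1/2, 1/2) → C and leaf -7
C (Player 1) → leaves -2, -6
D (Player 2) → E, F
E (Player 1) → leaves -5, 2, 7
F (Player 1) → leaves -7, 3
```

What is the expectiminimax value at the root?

3

C (Player 1): max(-2, -6) = -2
B (Chance): 1/2·-2 + 1/2·-7 = -4.5
E (Player 1): max(-5, 2, 7) = 7
F (Player 1): max(-7, 3) = 3
D (Player 2): min(7, 3) = 3
Root (Player 1): max(-4.5, 3) = 3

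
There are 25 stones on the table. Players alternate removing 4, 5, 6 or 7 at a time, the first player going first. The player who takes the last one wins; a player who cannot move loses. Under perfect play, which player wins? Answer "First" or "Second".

Second

Mark each pile size as W (mover wins) or L (mover loses):
i:   0  1  2  3  4  5  6  7  8  9 10 11 12 13 14 15 16 17 18 19 20 21 22 23 24 25
     L  L  L  L  W  W  W  W  W  W  W  L  L  L  L  W  W  W  W  W  W  W  L  L  L  L
Position 25 is L, so the second player wins.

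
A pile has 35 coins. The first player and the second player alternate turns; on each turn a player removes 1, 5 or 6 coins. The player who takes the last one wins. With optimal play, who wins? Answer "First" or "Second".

Second

Positions where the player to move wins (W) vs loses (L):
i:   0  1  2  3  4  5  6  7  8  9 10 11 12 13 14 15 16 17 18 19 20 21 22 23 24 25 26 27 28 29 30 31 32 33 34 35
     L  W  L  W  L  W  W  W  W  W  W  L  W  L  W  L  W  W  W  W  W  W  L  W  L  W  L  W  W  W  W  W  W  L  W  L
Position 35 is L, so the second player wins.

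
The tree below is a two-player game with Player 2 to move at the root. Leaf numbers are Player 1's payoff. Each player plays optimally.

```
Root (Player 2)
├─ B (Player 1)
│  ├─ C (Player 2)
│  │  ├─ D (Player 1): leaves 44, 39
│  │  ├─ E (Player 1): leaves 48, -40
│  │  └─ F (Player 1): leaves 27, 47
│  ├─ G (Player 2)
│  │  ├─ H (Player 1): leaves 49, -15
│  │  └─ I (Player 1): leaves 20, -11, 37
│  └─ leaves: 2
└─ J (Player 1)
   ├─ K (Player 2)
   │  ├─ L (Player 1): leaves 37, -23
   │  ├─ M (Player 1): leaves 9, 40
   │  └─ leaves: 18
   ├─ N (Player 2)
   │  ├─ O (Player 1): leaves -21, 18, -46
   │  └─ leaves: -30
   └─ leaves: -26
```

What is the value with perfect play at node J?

18

L: max(37, -23) = 37
M: max(9, 40) = 40
K: min(37, 40, 18) = 18
O: max(-21, 18, -46) = 18
N: min(18, -30) = -30
J: max(18, -30, -26) = 18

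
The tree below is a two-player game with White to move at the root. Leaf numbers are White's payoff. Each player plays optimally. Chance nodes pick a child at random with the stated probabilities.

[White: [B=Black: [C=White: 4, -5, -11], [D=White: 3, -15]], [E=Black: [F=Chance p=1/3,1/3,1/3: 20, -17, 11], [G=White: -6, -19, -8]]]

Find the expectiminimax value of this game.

C (White): max(4, -5, -11) = 4
D (White): max(3, -15) = 3
B (Black): min(4, 3) = 3
F (Chance): 1/3·20 + 1/3·-17 + 1/3·11 = 4.67
G (White): max(-6, -19, -8) = -6
E (Black): min(4.67, -6) = -6
Root (White): max(3, -6) = 3

3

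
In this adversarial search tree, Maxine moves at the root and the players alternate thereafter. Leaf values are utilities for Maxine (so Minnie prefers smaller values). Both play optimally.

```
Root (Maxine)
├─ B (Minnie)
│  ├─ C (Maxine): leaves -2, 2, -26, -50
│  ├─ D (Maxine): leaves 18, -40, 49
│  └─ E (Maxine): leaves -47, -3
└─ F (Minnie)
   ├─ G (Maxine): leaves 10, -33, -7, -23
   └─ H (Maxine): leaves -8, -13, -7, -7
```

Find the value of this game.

C (Maxine): max(-2, 2, -26, -50) = 2
D (Maxine): max(18, -40, 49) = 49
E (Maxine): max(-47, -3) = -3
B (Minnie): min(2, 49, -3) = -3
G (Maxine): max(10, -33, -7, -23) = 10
H (Maxine): max(-8, -13, -7, -7) = -7
F (Minnie): min(10, -7) = -7
Root (Maxine): max(-3, -7) = -3

-3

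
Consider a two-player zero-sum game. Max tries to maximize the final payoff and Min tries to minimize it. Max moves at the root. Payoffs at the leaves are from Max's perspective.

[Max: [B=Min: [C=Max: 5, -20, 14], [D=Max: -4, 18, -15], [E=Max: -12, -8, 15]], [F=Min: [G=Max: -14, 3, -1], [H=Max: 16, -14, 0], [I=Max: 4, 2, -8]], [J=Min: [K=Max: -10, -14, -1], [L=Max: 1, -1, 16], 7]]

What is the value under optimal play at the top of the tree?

C (Max): max(5, -20, 14) = 14
D (Max): max(-4, 18, -15) = 18
E (Max): max(-12, -8, 15) = 15
B (Min): min(14, 18, 15) = 14
G (Max): max(-14, 3, -1) = 3
H (Max): max(16, -14, 0) = 16
I (Max): max(4, 2, -8) = 4
F (Min): min(3, 16, 4) = 3
K (Max): max(-10, -14, -1) = -1
L (Max): max(1, -1, 16) = 16
J (Min): min(-1, 16, 7) = -1
Root (Max): max(14, 3, -1) = 14

14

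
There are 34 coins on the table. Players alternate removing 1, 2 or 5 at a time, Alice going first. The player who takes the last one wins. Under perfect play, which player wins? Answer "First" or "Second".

First

Positions where the player to move wins (W) vs loses (L):
i:   0  1  2  3  4  5  6  7  8  9 10 11 12 13 14 15 16 17 18 19 20 21 22 23 24 25 26 27 28 29 30 31 32 33 34
     L  W  W  L  W  W  L  W  W  L  W  W  L  W  W  L  W  W  L  W  W  L  W  W  L  W  W  L  W  W  L  W  W  L  W
Position 34 is W, so the first player wins.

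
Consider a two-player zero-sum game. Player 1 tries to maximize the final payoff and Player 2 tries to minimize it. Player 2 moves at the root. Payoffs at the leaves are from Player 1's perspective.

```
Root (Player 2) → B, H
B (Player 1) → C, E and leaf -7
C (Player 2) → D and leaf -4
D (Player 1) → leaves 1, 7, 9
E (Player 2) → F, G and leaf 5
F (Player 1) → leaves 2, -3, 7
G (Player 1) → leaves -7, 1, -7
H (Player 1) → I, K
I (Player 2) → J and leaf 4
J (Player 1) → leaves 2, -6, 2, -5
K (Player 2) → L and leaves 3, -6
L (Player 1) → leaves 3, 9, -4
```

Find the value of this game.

D (Player 1): max(1, 7, 9) = 9
C (Player 2): min(9, -4) = -4
F (Player 1): max(2, -3, 7) = 7
G (Player 1): max(-7, 1, -7) = 1
E (Player 2): min(7, 1, 5) = 1
B (Player 1): max(-4, 1, -7) = 1
J (Player 1): max(2, -6, 2, -5) = 2
I (Player 2): min(2, 4) = 2
L (Player 1): max(3, 9, -4) = 9
K (Player 2): min(9, 3, -6) = -6
H (Player 1): max(2, -6) = 2
Root (Player 2): min(1, 2) = 1

1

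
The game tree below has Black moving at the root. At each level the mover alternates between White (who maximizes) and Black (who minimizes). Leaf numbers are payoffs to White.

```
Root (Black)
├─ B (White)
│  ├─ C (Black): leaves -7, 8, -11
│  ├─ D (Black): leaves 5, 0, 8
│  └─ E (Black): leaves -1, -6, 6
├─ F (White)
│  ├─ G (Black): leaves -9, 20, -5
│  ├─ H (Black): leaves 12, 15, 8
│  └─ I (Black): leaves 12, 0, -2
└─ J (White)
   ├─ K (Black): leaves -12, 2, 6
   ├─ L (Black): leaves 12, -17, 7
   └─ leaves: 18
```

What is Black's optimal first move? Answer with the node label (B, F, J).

C (Black): min(-7, 8, -11) = -11
D (Black): min(5, 0, 8) = 0
E (Black): min(-1, -6, 6) = -6
B (White): max(-11, 0, -6) = 0
G (Black): min(-9, 20, -5) = -9
H (Black): min(12, 15, 8) = 8
I (Black): min(12, 0, -2) = -2
F (White): max(-9, 8, -2) = 8
K (Black): min(-12, 2, 6) = -12
L (Black): min(12, -17, 7) = -17
J (White): max(-12, -17, 18) = 18
Root (Black): min(0, 8, 18) = 0
Black picks the child with the lowest value: B (value 0).

B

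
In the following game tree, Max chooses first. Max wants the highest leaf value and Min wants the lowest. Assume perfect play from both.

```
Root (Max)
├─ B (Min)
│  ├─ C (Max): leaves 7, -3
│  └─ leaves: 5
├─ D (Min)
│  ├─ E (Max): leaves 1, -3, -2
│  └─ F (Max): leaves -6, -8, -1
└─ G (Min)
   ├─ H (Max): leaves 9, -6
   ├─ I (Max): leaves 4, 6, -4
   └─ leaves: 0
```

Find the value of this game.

C (Max): max(7, -3) = 7
B (Min): min(7, 5) = 5
E (Max): max(1, -3, -2) = 1
F (Max): max(-6, -8, -1) = -1
D (Min): min(1, -1) = -1
H (Max): max(9, -6) = 9
I (Max): max(4, 6, -4) = 6
G (Min): min(9, 6, 0) = 0
Root (Max): max(5, -1, 0) = 5

5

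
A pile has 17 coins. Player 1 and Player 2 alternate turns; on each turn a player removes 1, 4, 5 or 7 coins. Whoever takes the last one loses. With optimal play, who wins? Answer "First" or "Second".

Mark each pile size as W (mover wins) or L (mover loses):
i:   0  1  2  3  4  5  6  7  8  9 10 11 12 13 14 15 16 17
     W  L  W  L  W  W  W  W  W  L  W  L  W  W  W  W  W  L
Position 17 is L, so the second player wins.

Second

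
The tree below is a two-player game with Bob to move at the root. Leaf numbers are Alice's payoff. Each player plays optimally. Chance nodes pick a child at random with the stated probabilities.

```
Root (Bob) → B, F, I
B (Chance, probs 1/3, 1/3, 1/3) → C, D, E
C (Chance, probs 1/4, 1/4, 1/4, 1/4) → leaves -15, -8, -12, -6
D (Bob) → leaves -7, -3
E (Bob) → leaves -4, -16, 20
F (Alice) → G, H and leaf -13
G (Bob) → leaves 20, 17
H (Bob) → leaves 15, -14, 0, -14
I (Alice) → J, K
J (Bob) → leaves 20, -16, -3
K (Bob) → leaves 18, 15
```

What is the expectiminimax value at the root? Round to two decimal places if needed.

-11.08

C (Chance): 1/4·-15 + 1/4·-8 + 1/4·-12 + 1/4·-6 = -10.25
D (Bob): min(-7, -3) = -7
E (Bob): min(-4, -16, 20) = -16
B (Chance): 1/3·-10.25 + 1/3·-7 + 1/3·-16 = -11.08
G (Bob): min(20, 17) = 17
H (Bob): min(15, -14, 0, -14) = -14
F (Alice): max(17, -14, -13) = 17
J (Bob): min(20, -16, -3) = -16
K (Bob): min(18, 15) = 15
I (Alice): max(-16, 15) = 15
Root (Bob): min(-11.08, 17, 15) = -11.08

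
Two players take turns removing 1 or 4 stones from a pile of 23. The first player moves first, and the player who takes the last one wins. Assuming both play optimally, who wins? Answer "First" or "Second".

Compute winning (W) and losing (L) positions by backward induction:
i:   0  1  2  3  4  5  6  7  8  9 10 11 12 13 14 15 16 17 18 19 20 21 22 23
     L  W  L  W  W  L  W  L  W  W  L  W  L  W  W  L  W  L  W  W  L  W  L  W
Position 23 is W, so the first player wins.

First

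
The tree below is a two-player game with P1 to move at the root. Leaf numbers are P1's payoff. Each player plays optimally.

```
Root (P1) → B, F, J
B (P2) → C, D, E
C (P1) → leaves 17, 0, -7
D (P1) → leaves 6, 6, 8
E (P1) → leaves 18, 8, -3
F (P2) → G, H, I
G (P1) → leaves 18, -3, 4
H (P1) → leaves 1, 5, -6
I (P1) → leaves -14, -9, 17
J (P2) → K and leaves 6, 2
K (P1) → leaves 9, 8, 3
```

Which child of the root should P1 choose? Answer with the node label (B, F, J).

C (P1): max(17, 0, -7) = 17
D (P1): max(6, 6, 8) = 8
E (P1): max(18, 8, -3) = 18
B (P2): min(17, 8, 18) = 8
G (P1): max(18, -3, 4) = 18
H (P1): max(1, 5, -6) = 5
I (P1): max(-14, -9, 17) = 17
F (P2): min(18, 5, 17) = 5
K (P1): max(9, 8, 3) = 9
J (P2): min(9, 6, 2) = 2
Root (P1): max(8, 5, 2) = 8
P1 picks the child with the highest value: B (value 8).

B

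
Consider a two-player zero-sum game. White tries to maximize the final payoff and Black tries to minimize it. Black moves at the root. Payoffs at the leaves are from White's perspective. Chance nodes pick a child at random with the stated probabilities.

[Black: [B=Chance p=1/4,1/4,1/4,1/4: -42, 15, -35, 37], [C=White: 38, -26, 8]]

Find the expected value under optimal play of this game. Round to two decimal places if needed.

-6.25

B (Chance): 1/4·-42 + 1/4·15 + 1/4·-35 + 1/4·37 = -6.25
C (White): max(38, -26, 8) = 38
Root (Black): min(-6.25, 38) = -6.25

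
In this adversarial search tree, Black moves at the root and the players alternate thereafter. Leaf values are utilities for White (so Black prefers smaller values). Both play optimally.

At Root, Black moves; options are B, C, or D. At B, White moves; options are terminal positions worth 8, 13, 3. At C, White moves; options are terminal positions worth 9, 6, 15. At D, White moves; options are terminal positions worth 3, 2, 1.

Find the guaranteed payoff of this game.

B (White): max(8, 13, 3) = 13
C (White): max(9, 6, 15) = 15
D (White): max(3, 2, 1) = 3
Root (Black): min(13, 15, 3) = 3

3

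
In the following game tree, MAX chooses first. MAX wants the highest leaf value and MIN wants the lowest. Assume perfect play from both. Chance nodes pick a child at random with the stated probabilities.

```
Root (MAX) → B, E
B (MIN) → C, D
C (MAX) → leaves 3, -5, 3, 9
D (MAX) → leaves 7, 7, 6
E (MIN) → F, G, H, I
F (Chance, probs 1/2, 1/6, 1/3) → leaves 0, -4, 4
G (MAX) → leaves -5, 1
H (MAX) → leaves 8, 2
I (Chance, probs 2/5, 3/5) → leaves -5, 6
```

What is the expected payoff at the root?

C (MAX): max(3, -5, 3, 9) = 9
D (MAX): max(7, 7, 6) = 7
B (MIN): min(9, 7) = 7
F (Chance): 1/2·0 + 1/6·-4 + 1/3·4 = 0.67
G (MAX): max(-5, 1) = 1
H (MAX): max(8, 2) = 8
I (Chance): 2/5·-5 + 3/5·6 = 1.6
E (MIN): min(0.67, 1, 8, 1.6) = 0.67
Root (MAX): max(7, 0.67) = 7

7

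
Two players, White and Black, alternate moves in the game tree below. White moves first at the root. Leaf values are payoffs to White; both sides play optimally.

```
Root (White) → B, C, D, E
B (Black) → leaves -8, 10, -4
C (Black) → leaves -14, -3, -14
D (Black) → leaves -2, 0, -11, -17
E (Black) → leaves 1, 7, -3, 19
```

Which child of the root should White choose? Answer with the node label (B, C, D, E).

B (Black): min(-8, 10, -4) = -8
C (Black): min(-14, -3, -14) = -14
D (Black): min(-2, 0, -11, -17) = -17
E (Black): min(1, 7, -3, 19) = -3
Root (White): max(-8, -14, -17, -3) = -3
White picks the child with the highest value: E (value -3).

E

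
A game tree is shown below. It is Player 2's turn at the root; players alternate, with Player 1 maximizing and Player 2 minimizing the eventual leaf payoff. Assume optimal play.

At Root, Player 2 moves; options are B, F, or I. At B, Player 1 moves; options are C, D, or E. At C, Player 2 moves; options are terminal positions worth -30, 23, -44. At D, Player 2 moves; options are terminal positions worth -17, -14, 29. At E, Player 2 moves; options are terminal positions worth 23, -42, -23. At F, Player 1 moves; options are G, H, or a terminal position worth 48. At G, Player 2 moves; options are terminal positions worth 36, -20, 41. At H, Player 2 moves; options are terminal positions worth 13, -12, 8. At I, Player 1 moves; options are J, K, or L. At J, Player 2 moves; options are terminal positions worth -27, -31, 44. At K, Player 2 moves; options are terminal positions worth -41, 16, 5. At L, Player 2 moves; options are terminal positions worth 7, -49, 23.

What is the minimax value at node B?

-17

C: min(-30, 23, -44) = -44
D: min(-17, -14, 29) = -17
E: min(23, -42, -23) = -42
B: max(-44, -17, -42) = -17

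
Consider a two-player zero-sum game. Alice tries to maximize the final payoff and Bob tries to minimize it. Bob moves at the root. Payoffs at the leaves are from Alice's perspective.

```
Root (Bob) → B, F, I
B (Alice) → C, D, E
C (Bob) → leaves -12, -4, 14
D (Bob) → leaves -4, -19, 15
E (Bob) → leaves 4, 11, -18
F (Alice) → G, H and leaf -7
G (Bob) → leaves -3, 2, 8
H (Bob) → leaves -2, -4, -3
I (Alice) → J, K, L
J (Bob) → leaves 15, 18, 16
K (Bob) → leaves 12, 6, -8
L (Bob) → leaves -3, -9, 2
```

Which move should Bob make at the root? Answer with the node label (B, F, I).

B

C (Bob): min(-12, -4, 14) = -12
D (Bob): min(-4, -19, 15) = -19
E (Bob): min(4, 11, -18) = -18
B (Alice): max(-12, -19, -18) = -12
G (Bob): min(-3, 2, 8) = -3
H (Bob): min(-2, -4, -3) = -4
F (Alice): max(-3, -4, -7) = -3
J (Bob): min(15, 18, 16) = 15
K (Bob): min(12, 6, -8) = -8
L (Bob): min(-3, -9, 2) = -9
I (Alice): max(15, -8, -9) = 15
Root (Bob): min(-12, -3, 15) = -12
Bob picks the child with the lowest value: B (value -12).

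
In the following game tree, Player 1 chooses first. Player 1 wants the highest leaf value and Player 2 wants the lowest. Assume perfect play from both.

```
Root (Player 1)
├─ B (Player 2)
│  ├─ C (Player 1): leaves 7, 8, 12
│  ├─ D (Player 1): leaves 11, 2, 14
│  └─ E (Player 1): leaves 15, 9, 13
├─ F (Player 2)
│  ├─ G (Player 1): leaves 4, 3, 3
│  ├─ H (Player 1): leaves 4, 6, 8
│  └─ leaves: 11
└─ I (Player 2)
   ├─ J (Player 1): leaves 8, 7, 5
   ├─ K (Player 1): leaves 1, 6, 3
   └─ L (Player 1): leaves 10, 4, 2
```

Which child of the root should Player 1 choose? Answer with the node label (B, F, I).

B

C (Player 1): max(7, 8, 12) = 12
D (Player 1): max(11, 2, 14) = 14
E (Player 1): max(15, 9, 13) = 15
B (Player 2): min(12, 14, 15) = 12
G (Player 1): max(4, 3, 3) = 4
H (Player 1): max(4, 6, 8) = 8
F (Player 2): min(4, 8, 11) = 4
J (Player 1): max(8, 7, 5) = 8
K (Player 1): max(1, 6, 3) = 6
L (Player 1): max(10, 4, 2) = 10
I (Player 2): min(8, 6, 10) = 6
Root (Player 1): max(12, 4, 6) = 12
Player 1 picks the child with the highest value: B (value 12).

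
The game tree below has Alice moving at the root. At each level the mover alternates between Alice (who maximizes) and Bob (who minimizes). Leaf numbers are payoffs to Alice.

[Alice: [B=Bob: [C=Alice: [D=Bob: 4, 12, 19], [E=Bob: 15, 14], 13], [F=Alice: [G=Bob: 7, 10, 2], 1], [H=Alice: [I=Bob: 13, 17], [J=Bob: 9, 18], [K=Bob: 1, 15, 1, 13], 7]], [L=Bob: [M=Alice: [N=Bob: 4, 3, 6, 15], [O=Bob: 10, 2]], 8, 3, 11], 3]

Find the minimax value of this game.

3

D (Bob): min(4, 12, 19) = 4
E (Bob): min(15, 14) = 14
C (Alice): max(4, 14, 13) = 14
G (Bob): min(7, 10, 2) = 2
F (Alice): max(2, 1) = 2
I (Bob): min(13, 17) = 13
J (Bob): min(9, 18) = 9
K (Bob): min(1, 15, 1, 13) = 1
H (Alice): max(13, 9, 1, 7) = 13
B (Bob): min(14, 2, 13) = 2
N (Bob): min(4, 3, 6, 15) = 3
O (Bob): min(10, 2) = 2
M (Alice): max(3, 2) = 3
L (Bob): min(3, 8, 3, 11) = 3
Root (Alice): max(2, 3, 3) = 3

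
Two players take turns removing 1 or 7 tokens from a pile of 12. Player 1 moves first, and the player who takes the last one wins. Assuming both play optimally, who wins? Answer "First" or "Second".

i:   0  1  2  3  4  5  6  7  8  9 10 11 12
     L  W  L  W  L  W  L  W  L  W  L  W  L
Position 12 is L, so the second player wins.

Second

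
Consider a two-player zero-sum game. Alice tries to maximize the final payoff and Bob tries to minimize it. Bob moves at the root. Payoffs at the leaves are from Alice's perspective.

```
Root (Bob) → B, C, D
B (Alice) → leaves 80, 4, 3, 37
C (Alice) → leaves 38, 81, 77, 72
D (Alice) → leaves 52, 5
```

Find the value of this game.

B (Alice): max(80, 4, 3, 37) = 80
C (Alice): max(38, 81, 77, 72) = 81
D (Alice): max(52, 5) = 52
Root (Bob): min(80, 81, 52) = 52

52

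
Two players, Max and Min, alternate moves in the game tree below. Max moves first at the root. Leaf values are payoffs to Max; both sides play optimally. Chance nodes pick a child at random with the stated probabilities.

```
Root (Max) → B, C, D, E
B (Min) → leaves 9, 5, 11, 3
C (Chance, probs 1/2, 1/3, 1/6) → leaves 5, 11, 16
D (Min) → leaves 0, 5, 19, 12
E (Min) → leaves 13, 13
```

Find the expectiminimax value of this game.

B (Min): min(9, 5, 11, 3) = 3
C (Chance): 1/2·5 + 1/3·11 + 1/6·16 = 8.83
D (Min): min(0, 5, 19, 12) = 0
E (Min): min(13, 13) = 13
Root (Max): max(3, 8.83, 0, 13) = 13

13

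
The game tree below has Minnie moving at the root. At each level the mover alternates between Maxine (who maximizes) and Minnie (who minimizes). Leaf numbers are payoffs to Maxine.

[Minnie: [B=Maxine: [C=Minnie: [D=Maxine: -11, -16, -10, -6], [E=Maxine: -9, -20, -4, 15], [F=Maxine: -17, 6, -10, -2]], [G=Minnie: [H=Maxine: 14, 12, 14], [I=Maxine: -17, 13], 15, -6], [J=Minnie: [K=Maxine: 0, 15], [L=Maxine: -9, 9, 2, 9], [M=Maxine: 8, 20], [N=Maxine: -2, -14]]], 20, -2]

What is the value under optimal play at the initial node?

-2

D (Maxine): max(-11, -16, -10, -6) = -6
E (Maxine): max(-9, -20, -4, 15) = 15
F (Maxine): max(-17, 6, -10, -2) = 6
C (Minnie): min(-6, 15, 6) = -6
H (Maxine): max(14, 12, 14) = 14
I (Maxine): max(-17, 13) = 13
G (Minnie): min(14, 13, 15, -6) = -6
K (Maxine): max(0, 15) = 15
L (Maxine): max(-9, 9, 2, 9) = 9
M (Maxine): max(8, 20) = 20
N (Maxine): max(-2, -14) = -2
J (Minnie): min(15, 9, 20, -2) = -2
B (Maxine): max(-6, -6, -2) = -2
Root (Minnie): min(-2, 20, -2) = -2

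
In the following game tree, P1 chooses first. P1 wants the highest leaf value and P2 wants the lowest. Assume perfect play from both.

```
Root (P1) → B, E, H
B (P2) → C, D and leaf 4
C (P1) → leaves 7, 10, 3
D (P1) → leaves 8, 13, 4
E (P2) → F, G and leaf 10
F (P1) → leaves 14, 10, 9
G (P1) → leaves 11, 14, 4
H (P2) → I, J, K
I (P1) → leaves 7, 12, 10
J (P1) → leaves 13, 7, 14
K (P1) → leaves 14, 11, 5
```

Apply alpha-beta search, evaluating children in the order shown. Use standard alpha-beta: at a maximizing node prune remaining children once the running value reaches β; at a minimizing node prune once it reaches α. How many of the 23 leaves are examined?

17

C [α=-∞,β=+∞]: v=10
D [α=-∞,β=10]: v=13 after child 2 ≥ β → β-cutoff, skip 1
B [α=-∞,β=+∞]: v=4
F [α=4,β=+∞]: v=14
G [α=4,β=14]: v=14 after child 2 ≥ β → β-cutoff, skip 1
E [α=4,β=+∞]: v=10
I [α=10,β=+∞]: v=12
J [α=10,β=12]: v=13 after child 1 ≥ β → β-cutoff, skip 2
K [α=10,β=12]: v=14 after child 1 ≥ β → β-cutoff, skip 2
H [α=10,β=+∞]: v=12
Root [α=-∞,β=+∞]: v=12
Leaves evaluated: 17 of 23.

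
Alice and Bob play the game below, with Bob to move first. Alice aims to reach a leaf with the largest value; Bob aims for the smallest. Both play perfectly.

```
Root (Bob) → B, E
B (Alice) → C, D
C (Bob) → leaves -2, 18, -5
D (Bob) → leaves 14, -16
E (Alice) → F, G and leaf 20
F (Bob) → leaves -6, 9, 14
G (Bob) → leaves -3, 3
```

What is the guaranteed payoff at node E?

20

F: min(-6, 9, 14) = -6
G: min(-3, 3) = -3
E: max(-6, -3, 20) = 20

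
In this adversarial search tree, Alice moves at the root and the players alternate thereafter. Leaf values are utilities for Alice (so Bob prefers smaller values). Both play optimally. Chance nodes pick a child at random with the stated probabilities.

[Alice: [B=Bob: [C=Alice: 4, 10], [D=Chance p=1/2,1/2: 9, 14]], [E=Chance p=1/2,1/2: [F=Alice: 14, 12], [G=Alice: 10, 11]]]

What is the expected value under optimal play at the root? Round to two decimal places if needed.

12.5

C (Alice): max(4, 10) = 10
D (Chance): 1/2·9 + 1/2·14 = 11.5
B (Bob): min(10, 11.5) = 10
F (Alice): max(14, 12) = 14
G (Alice): max(10, 11) = 11
E (Chance): 1/2·14 + 1/2·11 = 12.5
Root (Alice): max(10, 12.5) = 12.5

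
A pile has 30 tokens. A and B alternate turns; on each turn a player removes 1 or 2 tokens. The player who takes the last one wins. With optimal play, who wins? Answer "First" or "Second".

W/L table (W = player to move can force a win):
i:   0  1  2  3  4  5  6  7  8  9 10 11 12 13 14 15 16 17 18 19 20 21 22 23 24 25 26 27 28 29 30
     L  W  W  L  W  W  L  W  W  L  W  W  L  W  W  L  W  W  L  W  W  L  W  W  L  W  W  L  W  W  L
Position 30 is L, so the second player wins.

Second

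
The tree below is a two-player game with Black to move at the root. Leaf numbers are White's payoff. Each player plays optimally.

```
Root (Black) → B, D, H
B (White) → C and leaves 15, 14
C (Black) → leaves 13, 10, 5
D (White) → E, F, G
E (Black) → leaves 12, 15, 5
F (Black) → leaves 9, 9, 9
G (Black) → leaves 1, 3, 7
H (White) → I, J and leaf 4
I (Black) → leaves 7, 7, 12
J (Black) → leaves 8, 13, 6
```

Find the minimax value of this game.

7

C (Black): min(13, 10, 5) = 5
B (White): max(5, 15, 14) = 15
E (Black): min(12, 15, 5) = 5
F (Black): min(9, 9, 9) = 9
G (Black): min(1, 3, 7) = 1
D (White): max(5, 9, 1) = 9
I (Black): min(7, 7, 12) = 7
J (Black): min(8, 13, 6) = 6
H (White): max(7, 6, 4) = 7
Root (Black): min(15, 9, 7) = 7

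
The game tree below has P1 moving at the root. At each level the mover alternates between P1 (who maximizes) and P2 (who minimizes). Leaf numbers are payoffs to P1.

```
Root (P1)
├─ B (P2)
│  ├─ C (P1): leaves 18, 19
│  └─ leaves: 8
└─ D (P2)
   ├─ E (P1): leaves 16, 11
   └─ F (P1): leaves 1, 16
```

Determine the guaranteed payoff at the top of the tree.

16

C (P1): max(18, 19) = 19
B (P2): min(19, 8) = 8
E (P1): max(16, 11) = 16
F (P1): max(1, 16) = 16
D (P2): min(16, 16) = 16
Root (P1): max(8, 16) = 16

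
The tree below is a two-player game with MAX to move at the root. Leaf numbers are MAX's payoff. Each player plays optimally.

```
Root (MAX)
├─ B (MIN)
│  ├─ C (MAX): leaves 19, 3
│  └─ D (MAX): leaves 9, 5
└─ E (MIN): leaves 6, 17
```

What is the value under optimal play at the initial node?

C (MAX): max(19, 3) = 19
D (MAX): max(9, 5) = 9
B (MIN): min(19, 9) = 9
E (MIN): min(6, 17) = 6
Root (MAX): max(9, 6) = 9

9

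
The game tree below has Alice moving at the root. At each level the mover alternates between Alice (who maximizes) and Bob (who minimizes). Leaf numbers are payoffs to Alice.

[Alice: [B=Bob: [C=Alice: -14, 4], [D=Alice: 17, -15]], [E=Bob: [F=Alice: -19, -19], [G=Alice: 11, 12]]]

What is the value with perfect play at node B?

4

C: max(-14, 4) = 4
D: max(17, -15) = 17
B: min(4, 17) = 4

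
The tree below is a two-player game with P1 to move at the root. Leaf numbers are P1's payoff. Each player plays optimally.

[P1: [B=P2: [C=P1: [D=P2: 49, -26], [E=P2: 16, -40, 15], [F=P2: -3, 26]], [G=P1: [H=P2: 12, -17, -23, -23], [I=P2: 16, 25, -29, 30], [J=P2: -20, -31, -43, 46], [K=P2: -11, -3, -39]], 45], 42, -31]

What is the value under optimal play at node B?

-23

D: min(49, -26) = -26
E: min(16, -40, 15) = -40
F: min(-3, 26) = -3
C: max(-26, -40, -3) = -3
H: min(12, -17, -23, -23) = -23
I: min(16, 25, -29, 30) = -29
J: min(-20, -31, -43, 46) = -43
K: min(-11, -3, -39) = -39
G: max(-23, -29, -43, -39) = -23
B: min(-3, -23, 45) = -23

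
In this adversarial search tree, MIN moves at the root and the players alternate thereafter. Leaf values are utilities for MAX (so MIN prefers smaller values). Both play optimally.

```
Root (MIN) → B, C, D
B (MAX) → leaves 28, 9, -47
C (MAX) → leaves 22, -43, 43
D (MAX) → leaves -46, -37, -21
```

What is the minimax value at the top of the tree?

B (MAX): max(28, 9, -47) = 28
C (MAX): max(22, -43, 43) = 43
D (MAX): max(-46, -37, -21) = -21
Root (MIN): min(28, 43, -21) = -21

-21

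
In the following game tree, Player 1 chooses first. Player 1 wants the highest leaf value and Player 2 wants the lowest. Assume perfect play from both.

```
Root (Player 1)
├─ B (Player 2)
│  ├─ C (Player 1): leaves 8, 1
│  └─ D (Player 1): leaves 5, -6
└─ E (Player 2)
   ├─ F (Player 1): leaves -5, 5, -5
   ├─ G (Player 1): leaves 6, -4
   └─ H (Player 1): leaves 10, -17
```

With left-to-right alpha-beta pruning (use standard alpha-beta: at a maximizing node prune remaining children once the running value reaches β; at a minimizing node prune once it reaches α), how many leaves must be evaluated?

7

C [α=-∞,β=+∞]: v=8
D [α=-∞,β=8]: v=5
B [α=-∞,β=+∞]: v=5
F [α=5,β=+∞]: v=5
E [α=5,β=+∞]: v=5 after child 1 ≤ α → α-cutoff, skip 2
Root [α=-∞,β=+∞]: v=5
Leaves evaluated: 7 of 11.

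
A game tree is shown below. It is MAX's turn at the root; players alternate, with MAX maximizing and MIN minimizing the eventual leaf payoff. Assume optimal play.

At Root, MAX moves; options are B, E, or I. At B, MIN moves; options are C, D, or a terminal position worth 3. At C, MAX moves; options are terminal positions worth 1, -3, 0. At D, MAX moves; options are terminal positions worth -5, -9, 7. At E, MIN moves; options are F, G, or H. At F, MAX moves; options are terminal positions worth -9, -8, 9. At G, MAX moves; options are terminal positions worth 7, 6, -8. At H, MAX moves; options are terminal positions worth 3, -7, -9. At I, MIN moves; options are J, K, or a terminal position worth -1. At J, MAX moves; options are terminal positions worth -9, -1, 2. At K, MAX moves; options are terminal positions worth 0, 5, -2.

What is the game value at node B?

C: max(1, -3, 0) = 1
D: max(-5, -9, 7) = 7
B: min(1, 7, 3) = 1

1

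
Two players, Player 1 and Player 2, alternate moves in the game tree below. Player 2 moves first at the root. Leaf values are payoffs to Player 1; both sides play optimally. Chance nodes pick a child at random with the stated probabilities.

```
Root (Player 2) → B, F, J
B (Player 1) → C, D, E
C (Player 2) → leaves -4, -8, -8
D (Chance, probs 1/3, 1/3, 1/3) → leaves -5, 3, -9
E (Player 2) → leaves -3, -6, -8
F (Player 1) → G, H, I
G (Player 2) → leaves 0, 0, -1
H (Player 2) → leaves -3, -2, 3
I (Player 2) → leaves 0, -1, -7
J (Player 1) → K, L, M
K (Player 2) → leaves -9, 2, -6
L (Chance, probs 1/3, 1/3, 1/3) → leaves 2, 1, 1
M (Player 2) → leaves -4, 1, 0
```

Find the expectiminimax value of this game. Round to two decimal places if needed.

-3.67

C (Player 2): min(-4, -8, -8) = -8
D (Chance): 1/3·-5 + 1/3·3 + 1/3·-9 = -3.67
E (Player 2): min(-3, -6, -8) = -8
B (Player 1): max(-8, -3.67, -8) = -3.67
G (Player 2): min(0, 0, -1) = -1
H (Player 2): min(-3, -2, 3) = -3
I (Player 2): min(0, -1, -7) = -7
F (Player 1): max(-1, -3, -7) = -1
K (Player 2): min(-9, 2, -6) = -9
L (Chance): 1/3·2 + 1/3·1 + 1/3·1 = 1.33
M (Player 2): min(-4, 1, 0) = -4
J (Player 1): max(-9, 1.33, -4) = 1.33
Root (Player 2): min(-3.67, -1, 1.33) = -3.67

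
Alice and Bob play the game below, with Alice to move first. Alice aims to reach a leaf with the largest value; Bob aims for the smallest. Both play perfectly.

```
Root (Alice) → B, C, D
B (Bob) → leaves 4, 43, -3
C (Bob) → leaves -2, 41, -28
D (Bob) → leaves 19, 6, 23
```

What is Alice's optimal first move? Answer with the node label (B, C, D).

B (Bob): min(4, 43, -3) = -3
C (Bob): min(-2, 41, -28) = -28
D (Bob): min(19, 6, 23) = 6
Root (Alice): max(-3, -28, 6) = 6
Alice picks the child with the highest value: D (value 6).

D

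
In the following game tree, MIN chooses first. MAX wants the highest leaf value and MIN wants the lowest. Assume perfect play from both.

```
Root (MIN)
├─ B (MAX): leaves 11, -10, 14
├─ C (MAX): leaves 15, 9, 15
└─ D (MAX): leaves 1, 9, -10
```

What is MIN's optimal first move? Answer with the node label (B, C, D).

D

B (MAX): max(11, -10, 14) = 14
C (MAX): max(15, 9, 15) = 15
D (MAX): max(1, 9, -10) = 9
Root (MIN): min(14, 15, 9) = 9
MIN picks the child with the lowest value: D (value 9).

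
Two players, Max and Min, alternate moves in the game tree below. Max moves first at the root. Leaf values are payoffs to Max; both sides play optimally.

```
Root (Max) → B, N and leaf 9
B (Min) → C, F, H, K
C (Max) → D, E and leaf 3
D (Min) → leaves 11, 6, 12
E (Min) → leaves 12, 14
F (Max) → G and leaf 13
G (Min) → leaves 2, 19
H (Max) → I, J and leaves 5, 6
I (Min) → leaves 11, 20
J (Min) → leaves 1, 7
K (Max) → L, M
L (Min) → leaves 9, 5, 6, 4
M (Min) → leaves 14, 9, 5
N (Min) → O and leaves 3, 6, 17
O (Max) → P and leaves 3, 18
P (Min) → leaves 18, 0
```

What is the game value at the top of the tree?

9

D (Min): min(11, 6, 12) = 6
E (Min): min(12, 14) = 12
C (Max): max(6, 12, 3) = 12
G (Min): min(2, 19) = 2
F (Max): max(2, 13) = 13
I (Min): min(11, 20) = 11
J (Min): min(1, 7) = 1
H (Max): max(11, 1, 5, 6) = 11
L (Min): min(9, 5, 6, 4) = 4
M (Min): min(14, 9, 5) = 5
K (Max): max(4, 5) = 5
B (Min): min(12, 13, 11, 5) = 5
P (Min): min(18, 0) = 0
O (Max): max(0, 3, 18) = 18
N (Min): min(18, 3, 6, 17) = 3
Root (Max): max(5, 3, 9) = 9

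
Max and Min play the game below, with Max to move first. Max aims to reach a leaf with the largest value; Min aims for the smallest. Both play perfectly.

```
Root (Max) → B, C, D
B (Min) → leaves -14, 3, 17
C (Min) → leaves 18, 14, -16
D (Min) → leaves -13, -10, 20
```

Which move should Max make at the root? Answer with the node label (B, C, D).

B (Min): min(-14, 3, 17) = -14
C (Min): min(18, 14, -16) = -16
D (Min): min(-13, -10, 20) = -13
Root (Max): max(-14, -16, -13) = -13
Max picks the child with the highest value: D (value -13).

D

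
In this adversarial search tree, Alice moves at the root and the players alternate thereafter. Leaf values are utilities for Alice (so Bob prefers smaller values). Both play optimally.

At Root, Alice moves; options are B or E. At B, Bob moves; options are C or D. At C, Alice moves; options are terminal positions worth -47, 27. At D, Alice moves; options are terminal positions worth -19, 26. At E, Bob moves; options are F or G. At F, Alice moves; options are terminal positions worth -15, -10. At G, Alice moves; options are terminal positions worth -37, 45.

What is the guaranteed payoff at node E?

-10

F: max(-15, -10) = -10
G: max(-37, 45) = 45
E: min(-10, 45) = -10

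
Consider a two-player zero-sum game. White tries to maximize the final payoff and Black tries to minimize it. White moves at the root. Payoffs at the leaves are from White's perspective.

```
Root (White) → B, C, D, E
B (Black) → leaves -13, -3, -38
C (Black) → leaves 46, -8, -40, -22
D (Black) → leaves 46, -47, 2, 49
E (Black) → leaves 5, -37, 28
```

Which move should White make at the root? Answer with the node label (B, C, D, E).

E

B (Black): min(-13, -3, -38) = -38
C (Black): min(46, -8, -40, -22) = -40
D (Black): min(46, -47, 2, 49) = -47
E (Black): min(5, -37, 28) = -37
Root (White): max(-38, -40, -47, -37) = -37
White picks the child with the highest value: E (value -37).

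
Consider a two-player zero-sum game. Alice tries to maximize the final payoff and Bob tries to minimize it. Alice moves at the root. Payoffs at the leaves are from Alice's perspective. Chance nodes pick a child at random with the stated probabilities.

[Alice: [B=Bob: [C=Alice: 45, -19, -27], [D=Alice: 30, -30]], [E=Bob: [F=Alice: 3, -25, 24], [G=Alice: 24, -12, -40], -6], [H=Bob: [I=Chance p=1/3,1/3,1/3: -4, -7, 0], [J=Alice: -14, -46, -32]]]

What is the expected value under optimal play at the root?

30

C (Alice): max(45, -19, -27) = 45
D (Alice): max(30, -30) = 30
B (Bob): min(45, 30) = 30
F (Alice): max(3, -25, 24) = 24
G (Alice): max(24, -12, -40) = 24
E (Bob): min(24, 24, -6) = -6
I (Chance): 1/3·-4 + 1/3·-7 + 1/3·0 = -3.67
J (Alice): max(-14, -46, -32) = -14
H (Bob): min(-3.67, -14) = -14
Root (Alice): max(30, -6, -14) = 30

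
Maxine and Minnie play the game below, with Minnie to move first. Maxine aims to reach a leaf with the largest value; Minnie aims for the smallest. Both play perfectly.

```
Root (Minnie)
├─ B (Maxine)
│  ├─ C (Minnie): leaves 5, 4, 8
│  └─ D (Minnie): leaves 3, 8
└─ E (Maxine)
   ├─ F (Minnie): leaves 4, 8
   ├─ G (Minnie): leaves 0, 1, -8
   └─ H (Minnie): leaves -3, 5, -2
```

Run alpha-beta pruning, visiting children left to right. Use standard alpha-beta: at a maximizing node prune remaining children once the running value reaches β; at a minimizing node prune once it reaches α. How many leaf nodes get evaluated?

6

C [α=-∞,β=+∞]: v=4
D [α=4,β=+∞]: v=3 after child 1 ≤ α → α-cutoff, skip 1
B [α=-∞,β=+∞]: v=4
F [α=-∞,β=4]: v=4
E [α=-∞,β=4]: v=4 after child 1 ≥ β → β-cutoff, skip 2
Root [α=-∞,β=+∞]: v=4
Leaves evaluated: 6 of 13.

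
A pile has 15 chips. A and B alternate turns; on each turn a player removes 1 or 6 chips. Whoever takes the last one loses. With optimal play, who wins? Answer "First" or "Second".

Second

W/L table (W = player to move can force a win):
i:   0  1  2  3  4  5  6  7  8  9 10 11 12 13 14 15
     W  L  W  L  W  L  W  W  L  W  L  W  L  W  W  L
Position 15 is L, so the second player wins.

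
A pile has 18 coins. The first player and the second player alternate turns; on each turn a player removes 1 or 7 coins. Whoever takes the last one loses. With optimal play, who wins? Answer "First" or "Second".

Mark each pile size as W (mover wins) or L (mover loses):
i:   0  1  2  3  4  5  6  7  8  9 10 11 12 13 14 15 16 17 18
     W  L  W  L  W  L  W  L  W  L  W  L  W  L  W  L  W  L  W
Position 18 is W, so the first player wins.

First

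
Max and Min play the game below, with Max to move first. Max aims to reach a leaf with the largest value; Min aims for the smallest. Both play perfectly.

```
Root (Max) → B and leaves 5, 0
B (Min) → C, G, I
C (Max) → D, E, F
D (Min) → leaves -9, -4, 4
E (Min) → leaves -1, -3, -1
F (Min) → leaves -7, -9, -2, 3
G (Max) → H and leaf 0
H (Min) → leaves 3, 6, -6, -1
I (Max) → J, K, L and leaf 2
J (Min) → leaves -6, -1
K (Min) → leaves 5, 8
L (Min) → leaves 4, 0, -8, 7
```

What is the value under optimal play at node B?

-3

D: min(-9, -4, 4) = -9
E: min(-1, -3, -1) = -3
F: min(-7, -9, -2, 3) = -9
C: max(-9, -3, -9) = -3
H: min(3, 6, -6, -1) = -6
G: max(-6, 0) = 0
J: min(-6, -1) = -6
K: min(5, 8) = 5
L: min(4, 0, -8, 7) = -8
I: max(-6, 5, -8, 2) = 5
B: min(-3, 0, 5) = -3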